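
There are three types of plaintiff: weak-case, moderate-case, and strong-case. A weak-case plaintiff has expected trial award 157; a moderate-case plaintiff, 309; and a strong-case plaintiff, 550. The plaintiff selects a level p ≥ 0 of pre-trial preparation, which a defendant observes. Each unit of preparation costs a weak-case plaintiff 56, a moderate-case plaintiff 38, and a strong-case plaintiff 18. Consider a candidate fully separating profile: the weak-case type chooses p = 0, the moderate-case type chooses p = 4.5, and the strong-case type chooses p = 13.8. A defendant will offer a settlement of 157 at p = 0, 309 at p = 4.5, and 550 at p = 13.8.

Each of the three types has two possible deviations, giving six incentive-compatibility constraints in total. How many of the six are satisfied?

5

Strong-case (own payoff 550 − 18×13.8 = 301.6): to p=0 gives 157 → no gain ✓; to p=4.5 gives 309 − 18×4.5 = 228 → no gain ✓.
Weak-case (own payoff 157): to p=4.5 gives 309 − 56×4.5 = 57 → no gain ✓; to p=13.8 gives 550 − 56×13.8 = -222.8 → no gain ✓.
Moderate-case (own payoff 309 − 38×4.5 = 138): to p=0 gives 157 → profitable ✗; to p=13.8 gives 550 − 38×13.8 = 25.6 → no gain ✓.
5 of the 6 constraints hold; not an equilibrium.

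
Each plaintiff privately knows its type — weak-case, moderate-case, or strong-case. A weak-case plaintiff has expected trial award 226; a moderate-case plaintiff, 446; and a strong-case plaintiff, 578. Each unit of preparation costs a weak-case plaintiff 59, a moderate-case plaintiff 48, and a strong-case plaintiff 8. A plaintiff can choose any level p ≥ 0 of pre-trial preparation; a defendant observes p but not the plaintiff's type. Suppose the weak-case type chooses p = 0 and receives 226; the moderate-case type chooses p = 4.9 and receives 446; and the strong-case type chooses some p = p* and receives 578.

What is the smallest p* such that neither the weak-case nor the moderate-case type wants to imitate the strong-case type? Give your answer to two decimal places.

7.65

Weak-case type (on-path payoff 226) won't mimic when 226 ≥ 578 − 59·p*, i.e. p* ≥ 5.97.
Moderate-case type (on-path payoff 446 − 48×4.9 = 210.8) won't mimic when 210.8 ≥ 578 − 48·p*, i.e. p* ≥ 7.65.
Both must hold, so p* = max(5.97, 7.65) = 7.65. The moderate-case type's constraint binds.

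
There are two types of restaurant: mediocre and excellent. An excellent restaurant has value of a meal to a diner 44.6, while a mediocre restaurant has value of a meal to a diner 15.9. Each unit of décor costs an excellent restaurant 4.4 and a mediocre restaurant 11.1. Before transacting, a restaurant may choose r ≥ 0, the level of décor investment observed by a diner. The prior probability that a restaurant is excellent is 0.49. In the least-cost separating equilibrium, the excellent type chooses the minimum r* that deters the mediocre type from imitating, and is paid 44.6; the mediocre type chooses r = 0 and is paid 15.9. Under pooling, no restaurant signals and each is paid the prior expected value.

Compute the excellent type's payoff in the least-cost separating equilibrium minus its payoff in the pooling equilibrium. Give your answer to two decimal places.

3.26

Least-cost separating signal: r* solves 15.9 = 44.6 − 11.1·r*, so r* = (44.6 − 15.9)/11.1 ≈ 2.5856.
Excellent type's separating payoff: 44.6 − 4.4 × r* = 44.6 − 4.4 × (44.6 − 15.9)/11.1 = 44.6 − 126.28/11.1 ≈ 33.2234.
Pooling payoff: 0.49 × 44.6 + 0.51 × 15.9 = 29.963.
Difference: 33.2234 − 29.963 = 3.2604, i.e. 3.26 to two decimal places.
The excellent type prefers to separate.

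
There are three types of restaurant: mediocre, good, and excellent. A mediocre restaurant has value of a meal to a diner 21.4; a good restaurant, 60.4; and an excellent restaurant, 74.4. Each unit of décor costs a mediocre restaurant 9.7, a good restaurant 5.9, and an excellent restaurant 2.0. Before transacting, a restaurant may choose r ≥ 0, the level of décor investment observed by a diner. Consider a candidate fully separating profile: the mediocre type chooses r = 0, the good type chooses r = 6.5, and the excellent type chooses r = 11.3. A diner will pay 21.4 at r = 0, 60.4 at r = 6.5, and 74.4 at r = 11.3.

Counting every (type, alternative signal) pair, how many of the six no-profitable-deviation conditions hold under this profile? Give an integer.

Excellent (own payoff 74.4 − 2.0×11.3 = 51.8): to r=0 gives 21.4 → no gain ✓; to r=6.5 gives 60.4 − 2.0×6.5 = 47.4 → no gain ✓.
Good (own payoff 60.4 − 5.9×6.5 = 22.05): to r=0 gives 21.4 → no gain ✓; to r=11.3 gives 74.4 − 5.9×11.3 = 7.73 → no gain ✓.
Mediocre (own payoff 21.4): to r=6.5 gives 60.4 − 9.7×6.5 = -2.65 → no gain ✓; to r=11.3 gives 74.4 − 9.7×11.3 = -35.21 → no gain ✓.
6 of the 6 constraints hold; this profile is a separating equilibrium.

6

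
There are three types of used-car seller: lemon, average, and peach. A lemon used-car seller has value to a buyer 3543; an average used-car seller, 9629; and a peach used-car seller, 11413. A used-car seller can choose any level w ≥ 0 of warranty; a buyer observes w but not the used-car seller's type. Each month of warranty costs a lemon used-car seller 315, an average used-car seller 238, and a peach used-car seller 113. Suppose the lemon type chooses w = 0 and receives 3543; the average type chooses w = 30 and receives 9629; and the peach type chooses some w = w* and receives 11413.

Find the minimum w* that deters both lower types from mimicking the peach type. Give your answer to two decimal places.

37.50

Lemon type (on-path payoff 3543) won't mimic when 3543 ≥ 11413 − 315·w*, i.e. w* ≥ 24.98.
Average type (on-path payoff 9629 − 238×30 = 2489) won't mimic when 2489 ≥ 11413 − 238·w*, i.e. w* ≥ 37.50.
Both must hold, so w* = max(24.98, 37.50) = 37.50. The average type's constraint binds.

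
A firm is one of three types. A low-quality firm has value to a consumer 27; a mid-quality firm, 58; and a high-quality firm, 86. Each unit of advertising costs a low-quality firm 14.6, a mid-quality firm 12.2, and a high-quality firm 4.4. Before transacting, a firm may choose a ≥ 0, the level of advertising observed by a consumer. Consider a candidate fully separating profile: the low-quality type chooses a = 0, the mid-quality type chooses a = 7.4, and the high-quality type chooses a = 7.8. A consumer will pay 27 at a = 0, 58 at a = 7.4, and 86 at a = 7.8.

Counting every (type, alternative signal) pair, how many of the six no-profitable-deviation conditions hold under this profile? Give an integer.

Mid-quality (own payoff 58 − 12.2×7.4 = -32.28): to a=0 gives 27 → profitable ✗; to a=7.8 gives 86 − 12.2×7.8 = -9.16 → profitable ✗.
Low-quality (own payoff 27): to a=7.4 gives 58 − 14.6×7.4 = -50.04 → no gain ✓; to a=7.8 gives 86 − 14.6×7.8 = -27.88 → no gain ✓.
High-quality (own payoff 86 − 4.4×7.8 = 51.68): to a=0 gives 27 → no gain ✓; to a=7.4 gives 58 − 4.4×7.4 = 25.44 → no gain ✓.
4 of the 6 constraints hold; not an equilibrium.

4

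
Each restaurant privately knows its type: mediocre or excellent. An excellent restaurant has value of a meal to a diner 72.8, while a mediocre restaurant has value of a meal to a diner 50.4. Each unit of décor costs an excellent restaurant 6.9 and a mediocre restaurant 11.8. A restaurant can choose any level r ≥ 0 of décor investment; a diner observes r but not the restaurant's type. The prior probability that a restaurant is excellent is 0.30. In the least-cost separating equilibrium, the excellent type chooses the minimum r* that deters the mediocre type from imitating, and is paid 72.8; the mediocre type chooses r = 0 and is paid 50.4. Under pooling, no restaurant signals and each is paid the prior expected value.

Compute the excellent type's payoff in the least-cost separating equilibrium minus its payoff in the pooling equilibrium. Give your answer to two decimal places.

2.58

Least-cost separating signal: r* solves 50.4 = 72.8 − 11.8·r*, so r* = (72.8 − 50.4)/11.8 ≈ 1.8983.
Excellent type's separating payoff: 72.8 − 6.9 × r* = 72.8 − 6.9 × (72.8 − 50.4)/11.8 = 72.8 − 154.56/11.8 ≈ 59.7017.
Pooling payoff: 0.30 × 72.8 + 0.70 × 50.4 = 57.12.
Difference: 59.7017 − 57.12 = 2.5817, i.e. 2.58 to two decimal places.
The excellent type prefers to separate.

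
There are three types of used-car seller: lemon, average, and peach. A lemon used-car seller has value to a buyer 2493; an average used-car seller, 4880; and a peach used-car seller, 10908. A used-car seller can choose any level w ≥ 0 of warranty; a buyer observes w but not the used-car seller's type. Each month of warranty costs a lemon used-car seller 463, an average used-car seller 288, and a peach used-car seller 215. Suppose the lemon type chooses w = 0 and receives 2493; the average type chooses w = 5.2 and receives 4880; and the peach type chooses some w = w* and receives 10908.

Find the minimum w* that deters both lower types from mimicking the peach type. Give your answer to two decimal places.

26.13

Average type (on-path payoff 4880 − 288×5.2 = 3382.4) won't mimic when 3382.4 ≥ 10908 − 288·w*, i.e. w* ≥ 26.13.
Lemon type (on-path payoff 2493) won't mimic when 2493 ≥ 10908 − 463·w*, i.e. w* ≥ 18.17.
Both must hold, so w* = max(18.17, 26.13) = 26.13. The average type's constraint binds.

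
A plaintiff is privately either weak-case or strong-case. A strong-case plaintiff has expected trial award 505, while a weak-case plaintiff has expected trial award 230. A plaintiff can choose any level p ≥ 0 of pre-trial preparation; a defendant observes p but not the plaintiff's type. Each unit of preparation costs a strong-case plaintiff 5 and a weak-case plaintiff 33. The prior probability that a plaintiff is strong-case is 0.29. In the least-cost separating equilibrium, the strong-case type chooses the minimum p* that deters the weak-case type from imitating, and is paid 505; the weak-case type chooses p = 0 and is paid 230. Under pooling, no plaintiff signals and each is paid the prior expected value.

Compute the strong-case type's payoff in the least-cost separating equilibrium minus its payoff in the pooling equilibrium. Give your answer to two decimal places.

Least-cost separating signal: p* solves 230 = 505 − 33·p*, so p* = (505 − 230)/33 ≈ 8.3333.
Strong-case type's separating payoff: 505 − 5 × p* = 505 − 5 × (505 − 230)/33 = 505 − 1375/33 ≈ 463.3333.
Pooling payoff: 0.29 × 505 + 0.71 × 230 = 309.75.
Difference: 463.3333 − 309.75 = 153.5833, i.e. 153.58 to two decimal places.
The strong-case type prefers to separate.

153.58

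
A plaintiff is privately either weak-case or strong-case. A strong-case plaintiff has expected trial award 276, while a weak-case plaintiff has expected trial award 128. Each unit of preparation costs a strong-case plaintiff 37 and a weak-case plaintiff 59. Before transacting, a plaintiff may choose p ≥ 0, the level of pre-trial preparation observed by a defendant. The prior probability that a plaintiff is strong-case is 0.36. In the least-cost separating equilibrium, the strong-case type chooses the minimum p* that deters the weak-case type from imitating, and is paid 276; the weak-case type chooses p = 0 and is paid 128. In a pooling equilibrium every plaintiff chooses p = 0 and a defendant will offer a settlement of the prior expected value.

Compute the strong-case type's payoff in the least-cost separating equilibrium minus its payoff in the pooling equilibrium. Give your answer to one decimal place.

Least-cost separating signal: p* solves 128 = 276 − 59·p*, so p* = (276 − 128)/59 ≈ 2.5085.
Strong-case type's separating payoff: 276 − 37 × p* = 276 − 37 × (276 − 128)/59 = 276 − 5476/59 ≈ 183.186.
Pooling payoff: 0.36 × 276 + 0.64 × 128 = 181.28.
Difference: 183.186 − 181.28 = 1.906, i.e. 1.9 to one decimal place.
The strong-case type prefers to separate.

1.9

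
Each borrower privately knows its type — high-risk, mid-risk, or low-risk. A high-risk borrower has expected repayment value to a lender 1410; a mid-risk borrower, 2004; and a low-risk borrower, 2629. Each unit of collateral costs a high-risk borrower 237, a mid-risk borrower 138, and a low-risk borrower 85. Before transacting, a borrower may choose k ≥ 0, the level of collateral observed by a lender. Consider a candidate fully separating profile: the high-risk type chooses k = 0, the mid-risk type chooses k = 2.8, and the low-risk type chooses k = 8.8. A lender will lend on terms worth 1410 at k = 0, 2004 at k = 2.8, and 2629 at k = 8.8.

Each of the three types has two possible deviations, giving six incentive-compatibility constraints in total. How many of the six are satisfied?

6

High-risk (own payoff 1410): to k=2.8 gives 2004 − 237×2.8 = 1340.4 → no gain ✓; to k=8.8 gives 2629 − 237×8.8 = 543.4 → no gain ✓.
Mid-risk (own payoff 2004 − 138×2.8 = 1617.6): to k=0 gives 1410 → no gain ✓; to k=8.8 gives 2629 − 138×8.8 = 1414.6 → no gain ✓.
Low-risk (own payoff 2629 − 85×8.8 = 1881): to k=0 gives 1410 → no gain ✓; to k=2.8 gives 2004 − 85×2.8 = 1766 → no gain ✓.
6 of the 6 constraints hold; this profile is a separating equilibrium.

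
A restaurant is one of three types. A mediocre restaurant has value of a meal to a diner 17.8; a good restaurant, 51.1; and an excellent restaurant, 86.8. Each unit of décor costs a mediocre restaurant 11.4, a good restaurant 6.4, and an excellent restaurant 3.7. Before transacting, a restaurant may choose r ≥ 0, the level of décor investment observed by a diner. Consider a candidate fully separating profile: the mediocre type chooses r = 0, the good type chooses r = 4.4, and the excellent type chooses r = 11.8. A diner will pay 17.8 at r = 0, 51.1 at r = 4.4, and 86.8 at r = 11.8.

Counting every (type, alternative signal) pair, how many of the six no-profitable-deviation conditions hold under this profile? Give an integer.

6

Excellent (own payoff 86.8 − 3.7×11.8 = 43.14): to r=0 gives 17.8 → no gain ✓; to r=4.4 gives 51.1 − 3.7×4.4 = 34.82 → no gain ✓.
Mediocre (own payoff 17.8): to r=4.4 gives 51.1 − 11.4×4.4 = 0.94 → no gain ✓; to r=11.8 gives 86.8 − 11.4×11.8 = -47.72 → no gain ✓.
Good (own payoff 51.1 − 6.4×4.4 = 22.94): to r=0 gives 17.8 → no gain ✓; to r=11.8 gives 86.8 − 6.4×11.8 = 11.28 → no gain ✓.
6 of the 6 constraints hold; this profile is a separating equilibrium.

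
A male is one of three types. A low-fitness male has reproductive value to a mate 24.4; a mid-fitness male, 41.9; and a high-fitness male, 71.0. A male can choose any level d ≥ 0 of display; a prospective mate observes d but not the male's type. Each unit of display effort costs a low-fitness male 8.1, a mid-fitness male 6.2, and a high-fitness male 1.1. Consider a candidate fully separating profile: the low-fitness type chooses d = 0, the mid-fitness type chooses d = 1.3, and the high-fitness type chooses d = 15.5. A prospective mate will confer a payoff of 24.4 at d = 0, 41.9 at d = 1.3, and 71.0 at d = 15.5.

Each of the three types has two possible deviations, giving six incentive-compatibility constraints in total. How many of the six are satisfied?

5

Mid-fitness (own payoff 41.9 − 6.2×1.3 = 33.84): to d=0 gives 24.4 → no gain ✓; to d=15.5 gives 71.0 − 6.2×15.5 = -25.1 → no gain ✓.
Low-fitness (own payoff 24.4): to d=1.3 gives 41.9 − 8.1×1.3 = 31.37 → profitable ✗; to d=15.5 gives 71.0 − 8.1×15.5 = -54.55 → no gain ✓.
High-fitness (own payoff 71.0 − 1.1×15.5 = 53.95): to d=0 gives 24.4 → no gain ✓; to d=1.3 gives 41.9 − 1.1×1.3 = 40.47 → no gain ✓.
5 of the 6 constraints hold; not an equilibrium.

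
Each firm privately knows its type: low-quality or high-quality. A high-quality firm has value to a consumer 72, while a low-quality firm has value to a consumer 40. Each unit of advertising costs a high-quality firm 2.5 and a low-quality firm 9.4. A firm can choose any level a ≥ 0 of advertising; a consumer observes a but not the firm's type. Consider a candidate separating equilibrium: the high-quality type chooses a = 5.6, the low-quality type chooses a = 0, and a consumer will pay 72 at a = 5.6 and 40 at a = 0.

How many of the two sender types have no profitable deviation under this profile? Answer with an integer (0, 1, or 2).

2

High-quality type: signal → 72 − 2.5 × 5.6 = 58; deviate to 0 → 40. IC holds (58 ≥ 40).
Low-quality type: stay at 0 → 40; mimic → 72 − 9.4 × 5.6 = 19.36. IC holds (40 ≥ 19.36).
2 of 2 constraints hold, so this is a separating equilibrium.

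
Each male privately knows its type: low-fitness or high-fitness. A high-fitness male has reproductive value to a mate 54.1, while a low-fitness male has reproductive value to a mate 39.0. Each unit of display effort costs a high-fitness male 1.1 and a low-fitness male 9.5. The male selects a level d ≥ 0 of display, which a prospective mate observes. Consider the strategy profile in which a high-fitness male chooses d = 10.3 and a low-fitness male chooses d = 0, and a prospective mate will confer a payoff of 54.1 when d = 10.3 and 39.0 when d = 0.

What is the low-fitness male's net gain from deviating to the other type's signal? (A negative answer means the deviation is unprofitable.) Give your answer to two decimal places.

-82.75

Playing d = 0 the low-fitness male receives 39.0.
Deviating to d = 10.3 brings payment 54.1 at cost 9.5 × 10.3 = 97.85, netting -43.75.
Gain from deviating: -43.75 − 39.0 = -82.75.
The gain is negative, so the low-fitness type's incentive-compatibility constraint is satisfied.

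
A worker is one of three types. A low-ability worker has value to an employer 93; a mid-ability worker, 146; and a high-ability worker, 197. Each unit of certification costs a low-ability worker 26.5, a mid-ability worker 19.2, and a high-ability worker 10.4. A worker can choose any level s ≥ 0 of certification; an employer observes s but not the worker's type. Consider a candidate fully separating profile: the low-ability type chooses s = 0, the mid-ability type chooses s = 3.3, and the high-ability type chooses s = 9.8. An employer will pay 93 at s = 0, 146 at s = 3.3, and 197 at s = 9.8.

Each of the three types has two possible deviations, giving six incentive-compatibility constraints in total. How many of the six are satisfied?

High-ability (own payoff 197 − 10.4×9.8 = 95.08): to s=0 gives 93 → no gain ✓; to s=3.3 gives 146 − 10.4×3.3 = 111.68 → profitable ✗.
Low-ability (own payoff 93): to s=3.3 gives 146 − 26.5×3.3 = 58.55 → no gain ✓; to s=9.8 gives 197 − 26.5×9.8 = -62.7 → no gain ✓.
Mid-ability (own payoff 146 − 19.2×3.3 = 82.64): to s=0 gives 93 → profitable ✗; to s=9.8 gives 197 − 19.2×9.8 = 8.84 → no gain ✓.
4 of the 6 constraints hold; not an equilibrium.

4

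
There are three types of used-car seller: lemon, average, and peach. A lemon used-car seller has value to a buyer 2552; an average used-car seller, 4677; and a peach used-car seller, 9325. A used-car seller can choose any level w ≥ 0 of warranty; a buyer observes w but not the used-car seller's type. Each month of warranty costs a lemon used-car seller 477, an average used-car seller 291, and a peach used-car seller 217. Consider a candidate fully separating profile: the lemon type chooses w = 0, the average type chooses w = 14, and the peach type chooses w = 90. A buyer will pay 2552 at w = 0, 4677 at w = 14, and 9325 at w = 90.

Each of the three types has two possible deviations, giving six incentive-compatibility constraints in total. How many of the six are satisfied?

Average (own payoff 4677 − 291×14 = 603): to w=0 gives 2552 → profitable ✗; to w=90 gives 9325 − 291×90 = -16865 → no gain ✓.
Lemon (own payoff 2552): to w=14 gives 4677 − 477×14 = -2001 → no gain ✓; to w=90 gives 9325 − 477×90 = -33605 → no gain ✓.
Peach (own payoff 9325 − 217×90 = -10205): to w=0 gives 2552 → profitable ✗; to w=14 gives 4677 − 217×14 = 1639 → profitable ✗.
3 of the 6 constraints hold; not an equilibrium.

3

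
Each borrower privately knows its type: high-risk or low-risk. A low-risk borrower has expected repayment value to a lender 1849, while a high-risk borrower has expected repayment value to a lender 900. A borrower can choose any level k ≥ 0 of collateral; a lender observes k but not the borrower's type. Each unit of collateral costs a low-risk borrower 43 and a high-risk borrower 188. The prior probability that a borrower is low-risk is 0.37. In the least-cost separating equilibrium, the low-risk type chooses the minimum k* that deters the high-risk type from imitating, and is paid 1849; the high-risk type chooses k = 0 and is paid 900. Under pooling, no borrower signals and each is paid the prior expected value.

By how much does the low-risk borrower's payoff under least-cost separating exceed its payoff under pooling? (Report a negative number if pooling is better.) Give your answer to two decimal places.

Least-cost separating signal: k* solves 900 = 1849 − 188·k*, so k* = (1849 − 900)/188 ≈ 5.0479.
Low-risk type's separating payoff: 1849 − 43 × k* = 1849 − 43 × (1849 − 900)/188 = 1849 − 40807/188 ≈ 1631.9415.
Pooling payoff: 0.37 × 1849 + 0.63 × 900 = 1251.13.
Difference: 1631.9415 − 1251.13 = 380.8115, i.e. 380.81 to two decimal places.
The low-risk type prefers to separate.

380.81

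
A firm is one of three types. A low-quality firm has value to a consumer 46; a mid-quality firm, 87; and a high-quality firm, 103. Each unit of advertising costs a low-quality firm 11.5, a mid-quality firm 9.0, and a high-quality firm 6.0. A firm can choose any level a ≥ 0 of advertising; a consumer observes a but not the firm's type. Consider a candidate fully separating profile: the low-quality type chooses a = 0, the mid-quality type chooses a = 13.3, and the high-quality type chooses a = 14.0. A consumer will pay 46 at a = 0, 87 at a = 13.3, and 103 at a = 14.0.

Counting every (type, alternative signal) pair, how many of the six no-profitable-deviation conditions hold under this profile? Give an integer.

Mid-quality (own payoff 87 − 9.0×13.3 = -32.7): to a=0 gives 46 → profitable ✗; to a=14.0 gives 103 − 9.0×14.0 = -23 → profitable ✗.
Low-quality (own payoff 46): to a=13.3 gives 87 − 11.5×13.3 = -65.95 → no gain ✓; to a=14.0 gives 103 − 11.5×14.0 = -58 → no gain ✓.
High-quality (own payoff 103 − 6.0×14.0 = 19): to a=0 gives 46 → profitable ✗; to a=13.3 gives 87 − 6.0×13.3 = 7.2 → no gain ✓.
3 of the 6 constraints hold; not an equilibrium.

3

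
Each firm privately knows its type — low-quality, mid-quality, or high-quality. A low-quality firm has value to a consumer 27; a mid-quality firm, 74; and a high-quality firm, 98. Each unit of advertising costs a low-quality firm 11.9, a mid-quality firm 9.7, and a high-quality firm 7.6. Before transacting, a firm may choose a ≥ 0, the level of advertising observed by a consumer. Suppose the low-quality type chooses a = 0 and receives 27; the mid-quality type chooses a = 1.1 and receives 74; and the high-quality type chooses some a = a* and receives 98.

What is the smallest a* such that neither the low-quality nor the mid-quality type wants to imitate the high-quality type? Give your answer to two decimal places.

Low-quality type (on-path payoff 27) won't mimic when 27 ≥ 98 − 11.9·a*, i.e. a* ≥ 5.97.
Mid-quality type (on-path payoff 74 − 9.7×1.1 = 63.33) won't mimic when 63.33 ≥ 98 − 9.7·a*, i.e. a* ≥ 3.57.
Both must hold, so a* = max(5.97, 3.57) = 5.97. The low-quality type's constraint binds.

5.97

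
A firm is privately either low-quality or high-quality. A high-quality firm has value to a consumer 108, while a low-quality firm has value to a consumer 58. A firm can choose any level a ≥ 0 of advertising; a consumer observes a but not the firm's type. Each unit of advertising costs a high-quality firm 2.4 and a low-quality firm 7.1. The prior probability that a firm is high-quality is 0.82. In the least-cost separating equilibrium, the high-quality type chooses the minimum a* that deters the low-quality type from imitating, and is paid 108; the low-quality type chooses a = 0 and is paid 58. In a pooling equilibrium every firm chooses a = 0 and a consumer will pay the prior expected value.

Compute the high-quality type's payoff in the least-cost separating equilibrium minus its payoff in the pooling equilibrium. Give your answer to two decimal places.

-7.90

Least-cost separating signal: a* solves 58 = 108 − 7.1·a*, so a* = (108 − 58)/7.1 ≈ 7.0423.
High-quality type's separating payoff: 108 − 2.4 × a* = 108 − 2.4 × (108 − 58)/7.1 = 108 − 120/7.1 ≈ 91.0986.
Pooling payoff: 0.82 × 108 + 0.18 × 58 = 99.
Difference: 91.0986 − 99 = -7.9014, i.e. -7.90 to two decimal places.
The high-quality type would prefer the pooling outcome.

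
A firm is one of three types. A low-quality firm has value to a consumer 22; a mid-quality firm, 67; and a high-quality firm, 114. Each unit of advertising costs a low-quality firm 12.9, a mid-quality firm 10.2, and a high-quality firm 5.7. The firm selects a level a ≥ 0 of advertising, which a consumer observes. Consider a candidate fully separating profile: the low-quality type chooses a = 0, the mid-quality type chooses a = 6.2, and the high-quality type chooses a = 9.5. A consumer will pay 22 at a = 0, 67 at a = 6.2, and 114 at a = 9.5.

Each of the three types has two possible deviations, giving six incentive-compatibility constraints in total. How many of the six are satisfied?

Low-quality (own payoff 22): to a=6.2 gives 67 − 12.9×6.2 = -12.98 → no gain ✓; to a=9.5 gives 114 − 12.9×9.5 = -8.55 → no gain ✓.
High-quality (own payoff 114 − 5.7×9.5 = 59.85): to a=0 gives 22 → no gain ✓; to a=6.2 gives 67 − 5.7×6.2 = 31.66 → no gain ✓.
Mid-quality (own payoff 67 − 10.2×6.2 = 3.76): to a=0 gives 22 → profitable ✗; to a=9.5 gives 114 − 10.2×9.5 = 17.1 → profitable ✗.
4 of the 6 constraints hold; not an equilibrium.

4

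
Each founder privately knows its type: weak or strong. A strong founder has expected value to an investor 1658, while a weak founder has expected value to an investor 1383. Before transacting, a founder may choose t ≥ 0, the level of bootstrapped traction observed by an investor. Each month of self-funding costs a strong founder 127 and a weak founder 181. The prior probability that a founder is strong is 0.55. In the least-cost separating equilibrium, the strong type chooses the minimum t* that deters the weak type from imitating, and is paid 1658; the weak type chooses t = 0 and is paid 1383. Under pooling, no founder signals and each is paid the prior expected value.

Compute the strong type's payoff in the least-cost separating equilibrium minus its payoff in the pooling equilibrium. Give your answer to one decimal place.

-69.2

Least-cost separating signal: t* solves 1383 = 1658 − 181·t*, so t* = (1658 − 1383)/181 ≈ 1.5193.
Strong type's separating payoff: 1658 − 127 × t* = 1658 − 127 × (1658 − 1383)/181 = 1658 − 34925/181 ≈ 1465.044.
Pooling payoff: 0.55 × 1658 + 0.45 × 1383 = 1534.25.
Difference: 1465.044 − 1534.25 = -69.206, i.e. -69.2 to one decimal place.
The strong type would prefer the pooling outcome.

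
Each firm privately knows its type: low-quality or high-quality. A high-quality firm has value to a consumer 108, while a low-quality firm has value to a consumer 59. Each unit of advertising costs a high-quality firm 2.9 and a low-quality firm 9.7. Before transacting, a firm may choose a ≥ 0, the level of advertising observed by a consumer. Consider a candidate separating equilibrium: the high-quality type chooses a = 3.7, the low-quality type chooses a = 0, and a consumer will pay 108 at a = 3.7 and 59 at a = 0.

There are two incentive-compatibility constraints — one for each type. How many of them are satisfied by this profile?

1

High-quality type: signal → 108 − 2.9 × 3.7 = 97.27; deviate to 0 → 59. IC holds (97.27 ≥ 59).
Low-quality type: stay at 0 → 59; mimic → 108 − 9.7 × 3.7 = 72.11. IC fails (59 < 72.11).
1 of 2 constraints hold, so this profile is not an equilibrium.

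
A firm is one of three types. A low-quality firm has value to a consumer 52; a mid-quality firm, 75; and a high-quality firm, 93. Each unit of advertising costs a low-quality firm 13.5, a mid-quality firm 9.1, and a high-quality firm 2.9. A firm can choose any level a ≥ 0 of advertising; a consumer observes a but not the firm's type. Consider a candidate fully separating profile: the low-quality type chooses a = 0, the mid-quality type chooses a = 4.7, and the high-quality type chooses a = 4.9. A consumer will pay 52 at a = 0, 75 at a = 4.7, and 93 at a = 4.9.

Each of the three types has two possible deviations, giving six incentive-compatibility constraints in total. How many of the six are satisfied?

Low-quality (own payoff 52): to a=4.7 gives 75 − 13.5×4.7 = 11.55 → no gain ✓; to a=4.9 gives 93 − 13.5×4.9 = 26.85 → no gain ✓.
High-quality (own payoff 93 − 2.9×4.9 = 78.79): to a=0 gives 52 → no gain ✓; to a=4.7 gives 75 − 2.9×4.7 = 61.37 → no gain ✓.
Mid-quality (own payoff 75 − 9.1×4.7 = 32.23): to a=0 gives 52 → profitable ✗; to a=4.9 gives 93 − 9.1×4.9 = 48.41 → profitable ✗.
4 of the 6 constraints hold; not an equilibrium.

4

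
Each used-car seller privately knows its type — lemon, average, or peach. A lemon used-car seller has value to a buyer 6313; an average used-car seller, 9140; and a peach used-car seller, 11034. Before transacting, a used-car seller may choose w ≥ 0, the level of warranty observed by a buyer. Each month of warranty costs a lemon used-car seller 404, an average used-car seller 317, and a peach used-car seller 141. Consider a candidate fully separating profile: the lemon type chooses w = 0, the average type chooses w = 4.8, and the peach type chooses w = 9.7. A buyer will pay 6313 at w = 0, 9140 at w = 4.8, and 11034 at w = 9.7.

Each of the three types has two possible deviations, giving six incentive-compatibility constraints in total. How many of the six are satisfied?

3

Peach (own payoff 11034 − 141×9.7 = 9666.3): to w=0 gives 6313 → no gain ✓; to w=4.8 gives 9140 − 141×4.8 = 8463.2 → no gain ✓.
Lemon (own payoff 6313): to w=4.8 gives 9140 − 404×4.8 = 7200.8 → profitable ✗; to w=9.7 gives 11034 − 404×9.7 = 7115.2 → profitable ✗.
Average (own payoff 9140 − 317×4.8 = 7618.4): to w=0 gives 6313 → no gain ✓; to w=9.7 gives 11034 − 317×9.7 = 7959.1 → profitable ✗.
3 of the 6 constraints hold; not an equilibrium.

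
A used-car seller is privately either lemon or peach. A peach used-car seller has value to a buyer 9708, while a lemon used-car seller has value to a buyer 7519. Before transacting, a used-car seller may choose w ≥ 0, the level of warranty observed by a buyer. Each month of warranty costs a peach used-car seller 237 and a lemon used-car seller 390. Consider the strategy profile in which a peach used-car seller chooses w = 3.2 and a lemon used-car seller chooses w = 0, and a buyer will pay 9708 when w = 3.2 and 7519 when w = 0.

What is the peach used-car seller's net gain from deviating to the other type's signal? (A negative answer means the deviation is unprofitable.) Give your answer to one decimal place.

Playing w = 3.2 the peach used-car seller receives 9708 − 237 × 3.2 = 8949.6.
Deviating to w = 0 yields 7519 instead.
Gain from deviating: 7519 − 8949.6 = -1430.6.
The gain is negative, so the peach type's incentive-compatibility constraint is satisfied.

-1430.6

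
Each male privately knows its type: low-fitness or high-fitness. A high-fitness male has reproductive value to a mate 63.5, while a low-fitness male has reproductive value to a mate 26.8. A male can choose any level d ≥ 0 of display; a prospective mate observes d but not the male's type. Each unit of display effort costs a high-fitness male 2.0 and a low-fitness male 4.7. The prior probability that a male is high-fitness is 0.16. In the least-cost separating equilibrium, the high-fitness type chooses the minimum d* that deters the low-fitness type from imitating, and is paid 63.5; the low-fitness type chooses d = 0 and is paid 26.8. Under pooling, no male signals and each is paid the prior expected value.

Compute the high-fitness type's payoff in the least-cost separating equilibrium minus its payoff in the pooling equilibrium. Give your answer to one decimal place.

15.2

Least-cost separating signal: d* solves 26.8 = 63.5 − 4.7·d*, so d* = (63.5 − 26.8)/4.7 ≈ 7.8085.
High-fitness type's separating payoff: 63.5 − 2.0 × d* = 63.5 − 2.0 × (63.5 − 26.8)/4.7 = 63.5 − 73.4/4.7 ≈ 47.883.
Pooling payoff: 0.16 × 63.5 + 0.84 × 26.8 = 32.672.
Difference: 47.883 − 32.672 = 15.211, i.e. 15.2 to one decimal place.
The high-fitness type prefers to separate.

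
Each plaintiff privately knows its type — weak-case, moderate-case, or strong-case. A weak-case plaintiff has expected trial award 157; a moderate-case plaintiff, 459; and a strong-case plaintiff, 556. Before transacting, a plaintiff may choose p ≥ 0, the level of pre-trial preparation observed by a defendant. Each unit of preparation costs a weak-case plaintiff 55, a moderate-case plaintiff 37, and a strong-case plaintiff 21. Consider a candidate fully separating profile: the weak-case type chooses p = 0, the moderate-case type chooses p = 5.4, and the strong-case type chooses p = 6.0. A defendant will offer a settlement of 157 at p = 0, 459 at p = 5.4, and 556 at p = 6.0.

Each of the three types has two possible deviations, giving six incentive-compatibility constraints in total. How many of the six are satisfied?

Weak-case (own payoff 157): to p=5.4 gives 459 − 55×5.4 = 162 → profitable ✗; to p=6.0 gives 556 − 55×6.0 = 226 → profitable ✗.
Moderate-case (own payoff 459 − 37×5.4 = 259.2): to p=0 gives 157 → no gain ✓; to p=6.0 gives 556 − 37×6.0 = 334 → profitable ✗.
Strong-case (own payoff 556 − 21×6.0 = 430): to p=0 gives 157 → no gain ✓; to p=5.4 gives 459 − 21×5.4 = 345.6 → no gain ✓.
3 of the 6 constraints hold; not an equilibrium.

3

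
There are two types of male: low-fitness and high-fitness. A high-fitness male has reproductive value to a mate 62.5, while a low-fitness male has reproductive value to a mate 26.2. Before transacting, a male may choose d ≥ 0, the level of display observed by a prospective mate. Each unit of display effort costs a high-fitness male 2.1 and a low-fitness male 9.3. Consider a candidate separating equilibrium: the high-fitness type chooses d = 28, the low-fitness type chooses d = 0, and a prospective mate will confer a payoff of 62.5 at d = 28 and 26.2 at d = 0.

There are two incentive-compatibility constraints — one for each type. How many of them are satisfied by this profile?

1

High-fitness type: signal → 62.5 − 2.1 × 28 = 3.7; deviate to 0 → 26.2. IC fails (3.7 < 26.2).
Low-fitness type: stay at 0 → 26.2; mimic → 62.5 − 9.3 × 28 = -197.9. IC holds (26.2 ≥ -197.9).
1 of 2 constraints hold, so this profile is not an equilibrium.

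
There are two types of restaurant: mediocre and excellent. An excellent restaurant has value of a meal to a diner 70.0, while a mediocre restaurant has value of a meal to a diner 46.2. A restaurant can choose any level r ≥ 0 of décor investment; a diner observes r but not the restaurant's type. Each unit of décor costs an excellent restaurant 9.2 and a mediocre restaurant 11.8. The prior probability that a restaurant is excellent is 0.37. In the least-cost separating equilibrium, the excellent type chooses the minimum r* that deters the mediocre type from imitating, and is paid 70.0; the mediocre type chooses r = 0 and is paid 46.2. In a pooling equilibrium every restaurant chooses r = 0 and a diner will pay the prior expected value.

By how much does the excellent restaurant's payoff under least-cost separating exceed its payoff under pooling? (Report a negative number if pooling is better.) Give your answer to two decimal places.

-3.56

Least-cost separating signal: r* solves 46.2 = 70.0 − 11.8·r*, so r* = (70.0 − 46.2)/11.8 ≈ 2.0169.
Excellent type's separating payoff: 70.0 − 9.2 × r* = 70.0 − 9.2 × (70.0 − 46.2)/11.8 = 70.0 − 218.96/11.8 ≈ 51.4441.
Pooling payoff: 0.37 × 70.0 + 0.63 × 46.2 = 55.006.
Difference: 51.4441 − 55.006 = -3.5619, i.e. -3.56 to two decimal places.
The excellent type would prefer the pooling outcome.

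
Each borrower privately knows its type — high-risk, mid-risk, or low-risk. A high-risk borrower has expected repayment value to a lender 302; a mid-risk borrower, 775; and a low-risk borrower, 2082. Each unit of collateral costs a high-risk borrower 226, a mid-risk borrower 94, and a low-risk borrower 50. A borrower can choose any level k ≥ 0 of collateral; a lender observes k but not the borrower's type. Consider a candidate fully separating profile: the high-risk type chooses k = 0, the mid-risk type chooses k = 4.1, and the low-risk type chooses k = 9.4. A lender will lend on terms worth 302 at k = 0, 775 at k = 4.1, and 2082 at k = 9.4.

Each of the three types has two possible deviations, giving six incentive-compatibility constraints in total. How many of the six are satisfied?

Low-risk (own payoff 2082 − 50×9.4 = 1612): to k=0 gives 302 → no gain ✓; to k=4.1 gives 775 − 50×4.1 = 570 → no gain ✓.
Mid-risk (own payoff 775 − 94×4.1 = 389.6): to k=0 gives 302 → no gain ✓; to k=9.4 gives 2082 − 94×9.4 = 1198.4 → profitable ✗.
High-risk (own payoff 302): to k=4.1 gives 775 − 226×4.1 = -151.6 → no gain ✓; to k=9.4 gives 2082 − 226×9.4 = -42.4 → no gain ✓.
5 of the 6 constraints hold; not an equilibrium.

5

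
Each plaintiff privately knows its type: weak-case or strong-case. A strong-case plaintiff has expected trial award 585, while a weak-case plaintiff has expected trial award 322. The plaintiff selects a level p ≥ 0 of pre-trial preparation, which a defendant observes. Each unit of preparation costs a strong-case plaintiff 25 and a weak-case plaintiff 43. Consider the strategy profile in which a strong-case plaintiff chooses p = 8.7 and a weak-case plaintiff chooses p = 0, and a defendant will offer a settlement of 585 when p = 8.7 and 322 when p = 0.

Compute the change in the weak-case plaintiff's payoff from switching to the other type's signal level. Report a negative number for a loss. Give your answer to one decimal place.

-111.1

Playing p = 0 the weak-case plaintiff receives 322.
Deviating to p = 8.7 brings payment 585 at cost 43 × 8.7 = 374.1, netting 210.9.
Gain from deviating: 210.9 − 322 = -111.1.
The gain is negative, so the weak-case type's incentive-compatibility constraint is satisfied.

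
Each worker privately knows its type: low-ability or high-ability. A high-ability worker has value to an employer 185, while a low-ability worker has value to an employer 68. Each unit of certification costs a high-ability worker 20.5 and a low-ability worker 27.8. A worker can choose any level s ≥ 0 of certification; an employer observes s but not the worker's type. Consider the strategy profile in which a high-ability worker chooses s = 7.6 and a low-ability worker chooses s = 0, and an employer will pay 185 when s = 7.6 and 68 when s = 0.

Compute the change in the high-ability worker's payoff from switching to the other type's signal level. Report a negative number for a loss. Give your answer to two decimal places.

Playing s = 7.6 the high-ability worker receives 185 − 20.5 × 7.6 = 29.2.
Deviating to s = 0 yields 68 instead.
Gain from deviating: 68 − 29.2 = 38.80.
The gain is positive, so the high-ability type's incentive-compatibility constraint is violated — this profile is not a separating equilibrium.

38.80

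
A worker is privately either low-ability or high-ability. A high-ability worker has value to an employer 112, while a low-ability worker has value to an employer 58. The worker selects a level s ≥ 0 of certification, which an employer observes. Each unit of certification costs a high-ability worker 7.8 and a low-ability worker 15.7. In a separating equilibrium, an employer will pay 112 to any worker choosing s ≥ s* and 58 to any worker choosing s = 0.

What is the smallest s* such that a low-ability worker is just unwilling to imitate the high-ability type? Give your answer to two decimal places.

A low-ability worker choosing s = 0 receives 58.
Imitating at s* instead would pay 112 at cost 15.7·s*, netting 112 − 15.7·s*.
Indifference: 58 = 112 − 15.7·s*, so s* = (112 − 58) / 15.7 ≈ 3.44.
This is the low-ability type's binding incentive-compatibility constraint; any s ≥ 3.44 sustains separation on that side.

3.44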